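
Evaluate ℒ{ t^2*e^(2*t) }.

L{e^(2t)} = 1/(s - 2).
Then apply L{t^2·g(t)} = (-1)^2 d^2/ds^2[H(s)] with H(s) = 1/(s - 2):
differentiating 2 times and applying the sign gives 2/(s - 2)^3.

2/(s - 2)^3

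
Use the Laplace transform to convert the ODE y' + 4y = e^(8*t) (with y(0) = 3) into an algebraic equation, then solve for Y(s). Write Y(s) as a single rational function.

Y(s) = (3*s - 23)/(s^2 - 4*s - 32)

Apply the Laplace transform to the equation.
The derivative rules (L{y'} = sY - y(0) = sY - 3) turn the left side into (s + 4)Y - (3).
The right side is L{e^(8*t)} = 1/(s - 8).
So (s + 4)Y = 1/(s - 8) + (3).
Divide through and combine into a single rational function.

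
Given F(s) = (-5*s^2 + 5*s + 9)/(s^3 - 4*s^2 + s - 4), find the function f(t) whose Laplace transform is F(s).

Factor the denominator: s^3 - 4*s^2 + s - 4 = (s - 4)*(s^2 + 1).
Partial fraction decomposition gives [-3/(s - 4)] + [-2*s/(s^2 + 1)] + [-3/(s^2 + 1)].
Invert each term: -3/(s - 4) ↔ -3e^(4t); -2·s/(s^2 + 1) ↔ -2cos(t); -3·1/(s^2 + 1) ↔ -3sin(t).

f(t) = -3*exp(4*t) - 3*sin(t) - 2*cos(t)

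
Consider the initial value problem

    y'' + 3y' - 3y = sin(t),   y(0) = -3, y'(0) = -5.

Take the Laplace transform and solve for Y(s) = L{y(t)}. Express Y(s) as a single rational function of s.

Y(s) = (-3*s^3 - 14*s^2 - 3*s - 13)/(s^4 + 3*s^3 - 2*s^2 + 3*s - 3)

Apply the Laplace transform to the equation.
With L{y''} = s^2 Y - s·y(0) - y'(0) and L{y'} = sY - y(0), with y(0) = -3, y'(0) = -5: the LHS transforms to (s^2 + 3*s - 3)Y - (-3*s - 14).
The right side is L{sin(t)} = 1/(s^2 + 1).
So (s^2 + 3*s - 3)Y = 1/(s^2 + 1) + (-3*s - 14).
Solve for Y(s) and write it as one ratio of polynomials.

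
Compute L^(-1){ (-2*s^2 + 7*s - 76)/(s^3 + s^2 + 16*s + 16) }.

sin(4*t) + 3*cos(4*t) - 5*exp(-t)

Factor the denominator: s^3 + s^2 + 16*s + 16 = (s + 1)*(s^2 + 16).
Partial fraction decomposition gives [-5/(s + 1)] + [3*s/(s^2 + 16)] + [4/(s^2 + 16)].
Invert each term: -5/(s + 1) ↔ -5e^(-t); 3·s/(s^2 + 16) ↔ 3cos(4t); 1·4/(s^2 + 16) ↔ sin(4t).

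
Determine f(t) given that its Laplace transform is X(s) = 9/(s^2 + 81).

Since L{sin(9t)} = 9/(s^2 + 81), the inverse is sin(9*t).

f(t) = sin(9*t)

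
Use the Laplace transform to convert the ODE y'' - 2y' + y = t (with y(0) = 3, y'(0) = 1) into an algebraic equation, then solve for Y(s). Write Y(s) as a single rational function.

Take the Laplace transform of both sides.
With L{y''} = s^2 Y - s·y(0) - y'(0) and L{y'} = sY - y(0), with y(0) = 3, y'(0) = 1: the LHS transforms to (s^2 - 2*s + 1)Y - (3*s - 5).
The right side is L{t} = s^(-2).
So (s^2 - 2*s + 1)Y = s^(-2) + (3*s - 5).
Isolate Y and clear denominators.

Y(s) = (3*s^3 - 5*s^2 + 1)/(s^4 - 2*s^3 + s^2)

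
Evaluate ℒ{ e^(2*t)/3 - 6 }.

1/(3*(s - 2)) - 6/s

Apply the Laplace transform termwise.
L{-6} = -6/s; (1/3)·[L{e^(2t)} = 1/(s - 2)].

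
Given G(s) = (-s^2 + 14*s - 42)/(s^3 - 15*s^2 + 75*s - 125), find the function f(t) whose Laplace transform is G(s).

Factor the denominator: s^3 - 15*s^2 + 75*s - 125 = (s - 5)^3.
Partial fraction decomposition gives [-1/(s - 5)] + [4/(s - 5)^2] + [3/(s - 5)^3].
Invert each term: -1/(s - 5) ↔ -e^(5t); 4/(s - 5)^2 ↔ 4t·e^(5t); 3/(s - 5)^3 ↔ (3/2)t^2·e^(5t).

f(t) = 3*t^2*exp(5*t)/2 + 4*t*exp(5*t) - exp(5*t)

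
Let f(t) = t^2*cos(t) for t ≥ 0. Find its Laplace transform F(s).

F(s) = 2*s*(s^2 - 3)/(s^2 + 1)^3

L{cos(t)} = s/(s^2 + 1).
Then apply L{t^2·g(t)} = (-1)^2 d^2/ds^2[G(s)] with G(s) = s/(s^2 + 1):
differentiating 2 times and applying the sign gives 2*s*(s^2 - 3)/(s^2 + 1)^3.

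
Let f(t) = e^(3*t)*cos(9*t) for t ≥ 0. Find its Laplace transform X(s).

X(s) = (s - 3)/((s - 3)^2 + 81)

L{cos(9t)} = s/(s^2 + 81).
By the first shifting theorem, multiplying by e^(3t) replaces s with s - 3.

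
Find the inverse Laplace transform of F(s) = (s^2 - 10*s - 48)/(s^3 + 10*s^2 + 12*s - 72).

Factor the denominator: s^3 + 10*s^2 + 12*s - 72 = (s - 2)*(s + 6)^2.
Partial fraction decomposition gives [2/(s + 6)] + [-6/(s + 6)^2] + [-1/(s - 2)].
Invert each term: 2/(s + 6) ↔ 2e^(-6t); -6/(s + 6)^2 ↔ -6t·e^(-6t); -1/(s - 2) ↔ -e^(2t).

-6*t*exp(-6*t) - exp(2*t) + 2*exp(-6*t)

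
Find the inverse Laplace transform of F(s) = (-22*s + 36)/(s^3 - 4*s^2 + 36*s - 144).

Factor the denominator: s^3 - 4*s^2 + 36*s - 144 = (s - 4)*(s^2 + 36).
Partial fraction decomposition gives [-1/(s - 4)] + [s/(s^2 + 36)] + [-18/(s^2 + 36)].
Invert each term: -1/(s - 4) ↔ -e^(4t); 1·s/(s^2 + 36) ↔ cos(6t); -3·6/(s^2 + 36) ↔ -3sin(6t).

-exp(4*t) - 3*sin(6*t) + cos(6*t)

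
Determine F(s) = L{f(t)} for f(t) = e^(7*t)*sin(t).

F(s) = 1/((s - 7)^2 + 1)

L{sin(t)} = 1/(s^2 + 1).
By the first shifting theorem, multiplying by e^(7t) replaces s with s - 7.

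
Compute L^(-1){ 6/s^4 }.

t^3

Since L{t^3} = 3!/s^4 = 6/s^4, the inverse is t^3.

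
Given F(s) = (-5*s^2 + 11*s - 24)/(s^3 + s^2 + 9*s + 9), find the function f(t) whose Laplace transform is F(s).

f(t) = 4*sin(3*t) - cos(3*t) - 4*exp(-t)

Factor the denominator: s^3 + s^2 + 9*s + 9 = (s + 1)*(s^2 + 9).
Partial fraction decomposition gives [-4/(s + 1)] + [-s/(s^2 + 9)] + [12/(s^2 + 9)].
Invert each term: -4/(s + 1) ↔ -4e^(-t); -1·s/(s^2 + 9) ↔ -cos(3t); 4·3/(s^2 + 9) ↔ 4sin(3t).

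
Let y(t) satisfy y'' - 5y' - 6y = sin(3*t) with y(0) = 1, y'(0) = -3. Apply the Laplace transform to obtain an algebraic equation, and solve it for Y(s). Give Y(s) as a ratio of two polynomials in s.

Y(s) = (s^3 - 8*s^2 + 9*s - 69)/(s^4 - 5*s^3 + 3*s^2 - 45*s - 54)

Take the Laplace transform of both sides.
Using L{y''} = s^2 Y - s·y(0) - y'(0) and L{y'} = sY - y(0), with y(0) = 1, y'(0) = -3, the left side becomes (s^2 - 5*s - 6)Y - (s - 8).
The right side is L{sin(3*t)} = 3/(s^2 + 9).
So (s^2 - 5*s - 6)Y = 3/(s^2 + 9) + (s - 8).
Divide through and combine into a single rational function.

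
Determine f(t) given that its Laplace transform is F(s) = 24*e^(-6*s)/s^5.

The factor e^(-6s) signals a time shift by c = 6 (second shifting theorem).
L{t^4} = 4!/s^5 = 24/s^5, so L^-1{24/s^5} = t^4.
Hence the inverse is u(t - 6) times that function evaluated at t - 6.

f(t) = Heaviside(t - 6)*((t - 6)^4)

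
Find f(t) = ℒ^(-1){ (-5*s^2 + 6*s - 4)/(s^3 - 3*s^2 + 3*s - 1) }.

Factor the denominator: s^3 - 3*s^2 + 3*s - 1 = (s - 1)^3.
Partial fraction decomposition gives [-5/(s - 1)] + [-4/(s - 1)^2] + [-3/(s - 1)^3].
Invert each term: -5/(s - 1) ↔ -5e^(t); -4/(s - 1)^2 ↔ -4t·e^(t); -3/(s - 1)^3 ↔ (-3/2)t^2·e^(t).

f(t) = -3*t^2*exp(t)/2 - 4*t*exp(t) - 5*exp(t)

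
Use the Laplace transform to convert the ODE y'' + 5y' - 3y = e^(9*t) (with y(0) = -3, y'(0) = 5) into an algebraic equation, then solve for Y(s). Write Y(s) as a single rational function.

Laplace-transform each side.
Using L{y''} = s^2 Y - s·y(0) - y'(0) and L{y'} = sY - y(0), with y(0) = -3, y'(0) = 5, the left side becomes (s^2 + 5*s - 3)Y - (-3*s - 10).
The right side is L{e^(9*t)} = 1/(s - 9).
So (s^2 + 5*s - 3)Y = 1/(s - 9) + (-3*s - 10).
Isolate Y and clear denominators.

Y(s) = (-3*s^2 + 17*s + 91)/(s^3 - 4*s^2 - 48*s + 27)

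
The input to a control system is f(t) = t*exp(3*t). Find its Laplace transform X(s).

X(s) = (s - 3)^(-2)

L{e^(3t)} = 1/(s - 3).
Then apply L{t·g(t)} = -d/ds[G(s)] with G(s) = 1/(s - 3):
differentiating 1 time and applying the sign gives (s - 3)^(-2).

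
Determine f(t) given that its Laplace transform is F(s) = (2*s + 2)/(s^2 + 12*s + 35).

f(t) = -4*exp(-5*t) + 6*exp(-7*t)

Factor the denominator: s^2 + 12*s + 35 = (s + 5)*(s + 7).
Partial fraction decomposition gives [6/(s + 7)] + [-4/(s + 5)].
Invert each term: 6/(s + 7) ↔ 6e^(-7t); -4/(s + 5) ↔ -4e^(-5t).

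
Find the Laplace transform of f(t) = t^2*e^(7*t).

2/(s - 7)^3

L{e^(7t)} = 1/(s - 7).
Then apply L{t^2·g(t)} = (-1)^2 d^2/ds^2[G(s)] with G(s) = 1/(s - 7):
differentiating 2 times and applying the sign gives 2/(s - 7)^3.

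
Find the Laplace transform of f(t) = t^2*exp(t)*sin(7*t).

14*(3*s^2 - 6*s - 46)/(s^2 - 2*s + 50)^3

L{sin(7t)} = 7/(s^2 + 49).
Multiplying by e^(t) shifts s → s - 1, so L{exp(t)*sin(7*t)} = 7/((s - 1)^2 + 49).
Then apply L{t^2·g(t)} = (-1)^2 d^2/ds^2[H(s)] with H(s) = 7/((s - 1)^2 + 49):
differentiating 2 times and applying the sign gives 14*(3*s^2 - 6*s - 46)/(s^2 - 2*s + 50)^3.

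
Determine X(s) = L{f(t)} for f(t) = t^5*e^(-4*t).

X(s) = 120/(s + 4)^6

L{t^5} = 5!/s^6 = 120/s^6.
By the first shifting theorem, multiplying by e^(-4t) replaces s with s + 4.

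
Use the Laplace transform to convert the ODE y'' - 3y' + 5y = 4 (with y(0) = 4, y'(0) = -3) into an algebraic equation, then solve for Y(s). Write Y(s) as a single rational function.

Y(s) = (4*s^2 - 15*s + 4)/(s^3 - 3*s^2 + 5*s)

Transform both sides with L{·}.
With L{y''} = s^2 Y - s·y(0) - y'(0) and L{y'} = sY - y(0), with y(0) = 4, y'(0) = -3: the LHS transforms to (s^2 - 3*s + 5)Y - (4*s - 15).
The right side is L{4} = 4/s.
So (s^2 - 3*s + 5)Y = 4/s + (4*s - 15).
Solve for Y(s) and write it as one ratio of polynomials.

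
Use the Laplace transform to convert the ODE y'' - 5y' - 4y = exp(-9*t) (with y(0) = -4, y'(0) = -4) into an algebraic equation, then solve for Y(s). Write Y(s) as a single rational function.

Transform both sides with L{·}.
With L{y''} = s^2 Y - s·y(0) - y'(0) and L{y'} = sY - y(0), with y(0) = -4, y'(0) = -4: the LHS transforms to (s^2 - 5*s - 4)Y - (-4*s + 16).
The right side is L{exp(-9*t)} = 1/(s + 9).
So (s^2 - 5*s - 4)Y = 1/(s + 9) + (-4*s + 16).
Isolate Y and clear denominators.

Y(s) = (-4*s^2 - 20*s + 145)/(s^3 + 4*s^2 - 49*s - 36)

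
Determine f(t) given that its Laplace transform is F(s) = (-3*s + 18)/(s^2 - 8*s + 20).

f(t) = 3*exp(4*t)*sin(2*t) - 3*exp(4*t)*cos(2*t)

Complete the square in the denominator: s^2 - 8*s + 20 = (s - 4)^2 + 2^2.
Split the numerator to match: -3*s + 18 = -3·(s - 4) + 3·2.
Invert each term: -3·(s - 4)/((s - 4)^2 + 4) ↔ -3e^(4t)cos(2t); 3·2/((s - 4)^2 + 4) ↔ 3e^(4t)sin(2t).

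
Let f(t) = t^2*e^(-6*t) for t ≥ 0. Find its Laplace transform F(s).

L{e^(-6t)} = 1/(s + 6).
Then apply L{t^2·g(t)} = (-1)^2 d^2/ds^2[G(s)] with G(s) = 1/(s + 6):
differentiating 2 times and applying the sign gives 2/(s + 6)^3.

F(s) = 2/(s + 6)^3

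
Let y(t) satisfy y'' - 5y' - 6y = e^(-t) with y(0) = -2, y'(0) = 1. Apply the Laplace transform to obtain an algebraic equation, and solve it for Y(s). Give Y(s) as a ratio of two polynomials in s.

Y(s) = (-2*s^2 + 9*s + 12)/(s^3 - 4*s^2 - 11*s - 6)

Take the Laplace transform of both sides.
Using L{y''} = s^2 Y - s·y(0) - y'(0) and L{y'} = sY - y(0), with y(0) = -2, y'(0) = 1, the left side becomes (s^2 - 5*s - 6)Y - (-2*s + 11).
The right side is L{e^(-t)} = 1/(s + 1).
So (s^2 - 5*s - 6)Y = 1/(s + 1) + (-2*s + 11).
Isolate Y and clear denominators.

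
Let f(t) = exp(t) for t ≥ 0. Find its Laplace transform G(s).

G(s) = 1/(s - 1)

L{e^(t)} = 1/(s - 1).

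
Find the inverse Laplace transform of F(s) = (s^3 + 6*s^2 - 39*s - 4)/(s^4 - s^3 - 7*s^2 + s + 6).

Factor the denominator: s^4 - s^3 - 7*s^2 + s + 6 = (s - 3)*(s - 1)*(s + 1)*(s + 2).
Partial fraction decomposition gives [-6/(s + 2)] + [5/(s + 1)] + [3/(s - 1)] + [-1/(s - 3)].
Invert each term: -6/(s + 2) ↔ -6e^(-2t); 5/(s + 1) ↔ 5e^(-t); 3/(s - 1) ↔ 3e^(t); -1/(s - 3) ↔ -e^(3t).

-exp(3*t) + 3*exp(t) + 5*exp(-t) - 6*exp(-2*t)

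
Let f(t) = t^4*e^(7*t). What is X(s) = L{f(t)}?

X(s) = 24/(s - 7)^5

L{t^4} = 4!/s^5 = 24/s^5.
By the first shifting theorem, multiplying by e^(7t) replaces s with s - 7.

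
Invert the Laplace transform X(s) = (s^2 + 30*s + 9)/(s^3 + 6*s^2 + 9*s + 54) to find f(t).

Factor the denominator: s^3 + 6*s^2 + 9*s + 54 = (s + 6)*(s^2 + 9).
Partial fraction decomposition gives [-3/(s + 6)] + [4*s/(s^2 + 9)] + [6/(s^2 + 9)].
Invert each term: -3/(s + 6) ↔ -3e^(-6t); 4·s/(s^2 + 9) ↔ 4cos(3t); 2·3/(s^2 + 9) ↔ 2sin(3t).

f(t) = 2*sin(3*t) + 4*cos(3*t) - 3*exp(-6*t)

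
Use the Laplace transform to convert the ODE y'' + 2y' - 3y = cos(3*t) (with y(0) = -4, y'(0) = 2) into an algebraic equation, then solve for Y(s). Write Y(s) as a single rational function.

Apply the Laplace transform to the equation.
The derivative rules (L{y''} = s^2 Y - s·y(0) - y'(0) and L{y'} = sY - y(0), with y(0) = -4, y'(0) = 2) turn the left side into (s^2 + 2*s - 3)Y - (-4*s - 6).
The right side is L{cos(3*t)} = s/(s^2 + 9).
So (s^2 + 2*s - 3)Y = s/(s^2 + 9) + (-4*s - 6).
Divide through and combine into a single rational function.

Y(s) = (-4*s^3 - 6*s^2 - 35*s - 54)/(s^4 + 2*s^3 + 6*s^2 + 18*s - 27)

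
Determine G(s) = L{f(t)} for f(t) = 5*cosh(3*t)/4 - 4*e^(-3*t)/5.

The transform is linear, so treat each term independently.
(5/4)·[L{cosh(3t)} = s/(s^2 - 9)]; (-4/5)·[L{e^(-3t)} = 1/(s + 3)].

G(s) = 5*s/(4*(s^2 - 9)) - 4/(5*(s + 3))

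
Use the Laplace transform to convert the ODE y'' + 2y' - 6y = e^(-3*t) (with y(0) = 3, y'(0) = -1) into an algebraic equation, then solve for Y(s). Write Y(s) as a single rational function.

Y(s) = (3*s^2 + 14*s + 16)/(s^3 + 5*s^2 - 18)

Laplace-transform each side.
The derivative rules (L{y''} = s^2 Y - s·y(0) - y'(0) and L{y'} = sY - y(0), with y(0) = 3, y'(0) = -1) turn the left side into (s^2 + 2*s - 6)Y - (3*s + 5).
The right side is L{e^(-3*t)} = 1/(s + 3).
So (s^2 + 2*s - 6)Y = 1/(s + 3) + (3*s + 5).
Solve for Y(s) and write it as one ratio of polynomials.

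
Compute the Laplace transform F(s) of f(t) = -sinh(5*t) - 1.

The transform is linear, so treat each term independently.
(-1)·[L{sinh(5t)} = 5/(s^2 - 25)]; L{-1} = -1/s.

F(s) = -5/(s^2 - 25) - 1/s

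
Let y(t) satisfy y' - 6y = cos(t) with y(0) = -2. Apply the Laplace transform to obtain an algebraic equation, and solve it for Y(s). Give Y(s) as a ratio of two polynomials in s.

Y(s) = (-2*s^2 + s - 2)/(s^3 - 6*s^2 + s - 6)

Laplace-transform each side.
With L{y'} = sY - y(0) = sY - (-2): the LHS transforms to (s - 6)Y - (-2).
The right side is L{cos(t)} = s/(s^2 + 1).
So (s - 6)Y = s/(s^2 + 1) + (-2).
Isolate Y and clear denominators.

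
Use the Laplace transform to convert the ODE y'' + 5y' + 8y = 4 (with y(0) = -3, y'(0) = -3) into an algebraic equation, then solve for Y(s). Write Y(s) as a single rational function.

Y(s) = (-3*s^2 - 18*s + 4)/(s^3 + 5*s^2 + 8*s)

Laplace-transform each side.
Using L{y''} = s^2 Y - s·y(0) - y'(0) and L{y'} = sY - y(0), with y(0) = -3, y'(0) = -3, the left side becomes (s^2 + 5*s + 8)Y - (-3*s - 18).
The right side is L{4} = 4/s.
So (s^2 + 5*s + 8)Y = 4/s + (-3*s - 18).
Isolate Y and clear denominators.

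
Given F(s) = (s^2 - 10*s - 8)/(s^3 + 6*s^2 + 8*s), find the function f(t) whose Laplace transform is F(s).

f(t) = -1 - 4*exp(-2*t) + 6*exp(-4*t)

Factor the denominator: s^3 + 6*s^2 + 8*s = s*(s + 2)*(s + 4).
Partial fraction decomposition gives [-4/(s + 2)] + [-1/s] + [6/(s + 4)].
Invert each term: -4/(s + 2) ↔ -4e^(-2t); -1/(s - 0) ↔ -e^(0t); 6/(s + 4) ↔ 6e^(-4t).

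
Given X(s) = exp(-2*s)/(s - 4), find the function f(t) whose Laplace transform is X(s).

f(t) = Heaviside(t - 2)*(exp(4*t - 8))

The factor e^(-2s) signals a time shift by c = 2 (second shifting theorem).
L{e^(4t)} = 1/(s - 4), so L^-1{1/(s - 4)} = exp(4*t).
Hence the inverse is u(t - 2) times that function evaluated at t - 2.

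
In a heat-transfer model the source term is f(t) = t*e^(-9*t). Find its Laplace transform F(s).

F(s) = (s + 9)^(-2)

L{e^(-9t)} = 1/(s + 9).
Then apply L{t·g(t)} = -d/ds[G(s)] with G(s) = 1/(s + 9):
differentiating 1 time and applying the sign gives (s + 9)^(-2).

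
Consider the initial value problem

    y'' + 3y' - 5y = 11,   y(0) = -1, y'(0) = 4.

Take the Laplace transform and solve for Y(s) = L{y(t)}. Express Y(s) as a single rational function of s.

Y(s) = (-s^2 + s + 11)/(s^3 + 3*s^2 - 5*s)

Laplace-transform each side.
Using L{y''} = s^2 Y - s·y(0) - y'(0) and L{y'} = sY - y(0), with y(0) = -1, y'(0) = 4, the left side becomes (s^2 + 3*s - 5)Y - (-s + 1).
The right side is L{11} = 11/s.
So (s^2 + 3*s - 5)Y = 11/s + (-s + 1).
Divide through and combine into a single rational function.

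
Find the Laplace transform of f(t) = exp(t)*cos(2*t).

(s - 1)/((s - 1)^2 + 4)

L{cos(2t)} = s/(s^2 + 4).
By the first shifting theorem, multiplying by e^(t) replaces s with s - 1.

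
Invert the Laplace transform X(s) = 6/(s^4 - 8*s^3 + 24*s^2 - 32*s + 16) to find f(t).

Rewrite the denominator: s^4 - 8*s^3 + 24*s^2 - 32*s + 16 = (s - 2)^4.
The form in (s - 2) signals a first-shifting-theorem factor e^(2t).
Since L{t^3} = 3!/s^4 = 6/s^4, the inverse is t^3*e^(2*t).

f(t) = t^3*exp(2*t)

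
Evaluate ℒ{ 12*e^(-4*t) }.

L{12} = 12/s.
By the first shifting theorem, multiplying by e^(-4t) replaces s with s + 4.

12/(s + 4)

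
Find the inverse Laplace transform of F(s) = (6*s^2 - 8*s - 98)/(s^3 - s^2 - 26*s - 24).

Factor the denominator: s^3 - s^2 - 26*s - 24 = (s - 6)*(s + 1)*(s + 4).
Partial fraction decomposition gives [4/(s + 1)] + [1/(s + 4)] + [1/(s - 6)].
Invert each term: 4/(s + 1) ↔ 4e^(-t); 1/(s + 4) ↔ e^(-4t); 1/(s - 6) ↔ e^(6t).

exp(6*t) + 4*exp(-t) + exp(-4*t)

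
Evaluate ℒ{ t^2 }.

L{t^2} = 2!/s^3 = 2/s^3.

2/s^3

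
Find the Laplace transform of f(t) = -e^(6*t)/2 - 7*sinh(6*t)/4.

-21/(2*(s^2 - 36)) - 1/(2*(s - 6))

The transform is linear, so treat each term independently.
(-1/2)·[L{e^(6t)} = 1/(s - 6)]; (-7/4)·[L{sinh(6t)} = 6/(s^2 - 36)].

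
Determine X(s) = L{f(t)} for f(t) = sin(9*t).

X(s) = 9/(s^2 + 81)

L{sin(9t)} = 9/(s^2 + 81).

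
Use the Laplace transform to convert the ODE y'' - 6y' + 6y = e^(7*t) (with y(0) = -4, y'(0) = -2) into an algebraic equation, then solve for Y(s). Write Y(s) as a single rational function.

Y(s) = (-4*s^2 + 50*s - 153)/(s^3 - 13*s^2 + 48*s - 42)

Apply the Laplace transform to the equation.
Using L{y''} = s^2 Y - s·y(0) - y'(0) and L{y'} = sY - y(0), with y(0) = -4, y'(0) = -2, the left side becomes (s^2 - 6*s + 6)Y - (-4*s + 22).
The right side is L{e^(7*t)} = 1/(s - 7).
So (s^2 - 6*s + 6)Y = 1/(s - 7) + (-4*s + 22).
Solve for Y(s) and write it as one ratio of polynomials.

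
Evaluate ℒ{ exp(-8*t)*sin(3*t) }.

3/((s + 8)^2 + 9)

L{sin(3t)} = 3/(s^2 + 9).
By the first shifting theorem, multiplying by e^(-8t) replaces s with s + 8.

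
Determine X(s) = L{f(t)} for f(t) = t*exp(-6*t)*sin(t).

L{sin(t)} = 1/(s^2 + 1).
Multiplying by e^(-6t) shifts s → s + 6, so L{exp(-6*t)*sin(t)} = 1/((s + 6)^2 + 1).
Then apply L{t·g(t)} = -d/ds[G(s)] with G(s) = 1/((s + 6)^2 + 1):
differentiating 1 time and applying the sign gives 2*(s + 6)/(s^2 + 12*s + 37)^2.

X(s) = 2*(s + 6)/(s^2 + 12*s + 37)^2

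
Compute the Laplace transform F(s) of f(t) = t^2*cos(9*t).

F(s) = 2*s*(s^2 - 243)/(s^2 + 81)^3

L{cos(9t)} = s/(s^2 + 81).
Then apply L{t^2·g(t)} = (-1)^2 d^2/ds^2[G(s)] with G(s) = s/(s^2 + 81):
differentiating 2 times and applying the sign gives 2*s*(s^2 - 243)/(s^2 + 81)^3.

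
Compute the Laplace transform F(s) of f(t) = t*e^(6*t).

F(s) = (s - 6)^(-2)

L{e^(6t)} = 1/(s - 6).
Then apply L{t·g(t)} = -d/ds[G(s)] with G(s) = 1/(s - 6):
differentiating 1 time and applying the sign gives (s - 6)^(-2).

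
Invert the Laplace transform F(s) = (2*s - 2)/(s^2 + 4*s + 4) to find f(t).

f(t) = -6*t*exp(-2*t) + 2*exp(-2*t)

Factor the denominator: s^2 + 4*s + 4 = (s + 2)^2.
Partial fraction decomposition gives [2/(s + 2)] + [-6/(s + 2)^2].
Invert each term: 2/(s + 2) ↔ 2e^(-2t); -6/(s + 2)^2 ↔ -6t·e^(-2t).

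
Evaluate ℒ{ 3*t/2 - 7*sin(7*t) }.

Apply the Laplace transform termwise.
(3/2)·[L{t} = 1!/s^2 = 1/s^2]; (-7)·[L{sin(7t)} = 7/(s^2 + 49)].

-49/(s^2 + 49) + 3/(2*s^2)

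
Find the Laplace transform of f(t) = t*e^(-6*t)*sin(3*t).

L{sin(3t)} = 3/(s^2 + 9).
Multiplying by e^(-6t) shifts s → s + 6, so L{e^(-6*t)*sin(3*t)} = 3/((s + 6)^2 + 9).
Then apply L{t·g(t)} = -d/ds[G(s)] with G(s) = 3/((s + 6)^2 + 9):
differentiating 1 time and applying the sign gives 6*(s + 6)/(s^2 + 12*s + 45)^2.

6*(s + 6)/(s^2 + 12*s + 45)^2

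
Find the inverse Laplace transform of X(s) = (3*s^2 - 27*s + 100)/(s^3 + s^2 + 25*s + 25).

-5*sin(5*t) - 2*cos(5*t) + 5*exp(-t)

Factor the denominator: s^3 + s^2 + 25*s + 25 = (s + 1)*(s^2 + 25).
Partial fraction decomposition gives [5/(s + 1)] + [-2*s/(s^2 + 25)] + [-25/(s^2 + 25)].
Invert each term: 5/(s + 1) ↔ 5e^(-t); -2·s/(s^2 + 25) ↔ -2cos(5t); -5·5/(s^2 + 25) ↔ -5sin(5t).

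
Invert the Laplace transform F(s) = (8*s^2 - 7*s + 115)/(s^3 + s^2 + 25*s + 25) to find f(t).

f(t) = -2*sin(5*t) + 3*cos(5*t) + 5*exp(-t)

Factor the denominator: s^3 + s^2 + 25*s + 25 = (s + 1)*(s^2 + 25).
Partial fraction decomposition gives [5/(s + 1)] + [3*s/(s^2 + 25)] + [-10/(s^2 + 25)].
Invert each term: 5/(s + 1) ↔ 5e^(-t); 3·s/(s^2 + 25) ↔ 3cos(5t); -2·5/(s^2 + 25) ↔ -2sin(5t).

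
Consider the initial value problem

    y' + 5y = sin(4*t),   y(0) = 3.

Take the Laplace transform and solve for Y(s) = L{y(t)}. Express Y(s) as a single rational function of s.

Y(s) = (3*s^2 + 52)/(s^3 + 5*s^2 + 16*s + 80)

Take the Laplace transform of both sides.
Using L{y'} = sY - y(0) = sY - 3, the left side becomes (s + 5)Y - (3).
The right side is L{sin(4*t)} = 4/(s^2 + 16).
So (s + 5)Y = 4/(s^2 + 16) + (3).
Divide through and combine into a single rational function.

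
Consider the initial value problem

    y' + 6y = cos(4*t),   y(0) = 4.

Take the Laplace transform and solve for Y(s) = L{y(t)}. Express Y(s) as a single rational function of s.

Y(s) = (4*s^2 + s + 64)/(s^3 + 6*s^2 + 16*s + 96)

Transform both sides with L{·}.
Using L{y'} = sY - y(0) = sY - 4, the left side becomes (s + 6)Y - (4).
The right side is L{cos(4*t)} = s/(s^2 + 16).
So (s + 6)Y = s/(s^2 + 16) + (4).
Isolate Y and clear denominators.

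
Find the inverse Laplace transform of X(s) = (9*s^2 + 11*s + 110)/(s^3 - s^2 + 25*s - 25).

Factor the denominator: s^3 - s^2 + 25*s - 25 = (s - 1)*(s^2 + 25).
Partial fraction decomposition gives [5/(s - 1)] + [4*s/(s^2 + 25)] + [15/(s^2 + 25)].
Invert each term: 5/(s - 1) ↔ 5e^(t); 4·s/(s^2 + 25) ↔ 4cos(5t); 3·5/(s^2 + 25) ↔ 3sin(5t).

5*exp(t) + 3*sin(5*t) + 4*cos(5*t)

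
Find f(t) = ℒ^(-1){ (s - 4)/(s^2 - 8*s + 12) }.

f(t) = exp(4*t)*cosh(2*t)

Rewrite the denominator: s^2 - 8*s + 12 = (s - 4)^2 - 4.
The form in (s - 4) signals a first-shifting-theorem factor e^(4t).
Since L{cosh(2t)} = s/(s^2 - 4), the inverse is exp(4*t)*cosh(2*t).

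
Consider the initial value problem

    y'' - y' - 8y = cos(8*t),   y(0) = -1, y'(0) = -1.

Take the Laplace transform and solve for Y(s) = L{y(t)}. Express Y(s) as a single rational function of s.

Y(s) = (-s^3 - 63*s)/(s^4 - s^3 + 56*s^2 - 64*s - 512)

Take the Laplace transform of both sides.
The derivative rules (L{y''} = s^2 Y - s·y(0) - y'(0) and L{y'} = sY - y(0), with y(0) = -1, y'(0) = -1) turn the left side into (s^2 - s - 8)Y - (-s).
The right side is L{cos(8*t)} = s/(s^2 + 64).
So (s^2 - s - 8)Y = s/(s^2 + 64) + (-s).
Isolate Y and clear denominators.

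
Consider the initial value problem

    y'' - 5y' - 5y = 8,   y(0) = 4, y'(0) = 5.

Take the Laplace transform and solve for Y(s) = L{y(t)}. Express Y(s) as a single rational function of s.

Laplace-transform each side.
With L{y''} = s^2 Y - s·y(0) - y'(0) and L{y'} = sY - y(0), with y(0) = 4, y'(0) = 5: the LHS transforms to (s^2 - 5*s - 5)Y - (4*s - 15).
The right side is L{8} = 8/s.
So (s^2 - 5*s - 5)Y = 8/s + (4*s - 15).
Divide through and combine into a single rational function.

Y(s) = (4*s^2 - 15*s + 8)/(s^3 - 5*s^2 - 5*s)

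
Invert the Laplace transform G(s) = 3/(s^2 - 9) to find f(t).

f(t) = sinh(3*t)

Since L{sinh(3t)} = 3/(s^2 - 9), the inverse is sinh(3*t).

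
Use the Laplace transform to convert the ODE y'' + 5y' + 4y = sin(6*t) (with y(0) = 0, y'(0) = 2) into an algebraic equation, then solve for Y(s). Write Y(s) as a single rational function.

Y(s) = (2*s^2 + 78)/(s^4 + 5*s^3 + 40*s^2 + 180*s + 144)

Laplace-transform each side.
With L{y''} = s^2 Y - s·y(0) - y'(0) and L{y'} = sY - y(0), with y(0) = 0, y'(0) = 2: the LHS transforms to (s^2 + 5*s + 4)Y - (2).
The right side is L{sin(6*t)} = 6/(s^2 + 36).
So (s^2 + 5*s + 4)Y = 6/(s^2 + 36) + (2).
Divide through and combine into a single rational function.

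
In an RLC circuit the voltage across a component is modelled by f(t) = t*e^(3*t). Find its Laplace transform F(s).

F(s) = (s - 3)^(-2)

L{e^(3t)} = 1/(s - 3).
Then apply L{t·g(t)} = -d/ds[G(s)] with G(s) = 1/(s - 3):
differentiating 1 time and applying the sign gives (s - 3)^(-2).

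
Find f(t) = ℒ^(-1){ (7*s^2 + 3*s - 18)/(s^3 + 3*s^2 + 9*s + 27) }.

f(t) = -4*sin(3*t) + 5*cos(3*t) + 2*exp(-3*t)

Factor the denominator: s^3 + 3*s^2 + 9*s + 27 = (s + 3)*(s^2 + 9).
Partial fraction decomposition gives [2/(s + 3)] + [5*s/(s^2 + 9)] + [-12/(s^2 + 9)].
Invert each term: 2/(s + 3) ↔ 2e^(-3t); 5·s/(s^2 + 9) ↔ 5cos(3t); -4·3/(s^2 + 9) ↔ -4sin(3t).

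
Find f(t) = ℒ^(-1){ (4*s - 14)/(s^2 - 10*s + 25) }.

f(t) = 6*t*exp(5*t) + 4*exp(5*t)

Factor the denominator: s^2 - 10*s + 25 = (s - 5)^2.
Partial fraction decomposition gives [4/(s - 5)] + [6/(s - 5)^2].
Invert each term: 4/(s - 5) ↔ 4e^(5t); 6/(s - 5)^2 ↔ 6t·e^(5t).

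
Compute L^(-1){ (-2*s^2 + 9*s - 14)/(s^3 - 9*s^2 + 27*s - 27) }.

-5*t^2*exp(3*t)/2 - 3*t*exp(3*t) - 2*exp(3*t)

Factor the denominator: s^3 - 9*s^2 + 27*s - 27 = (s - 3)^3.
Partial fraction decomposition gives [-2/(s - 3)] + [-3/(s - 3)^2] + [-5/(s - 3)^3].
Invert each term: -2/(s - 3) ↔ -2e^(3t); -3/(s - 3)^2 ↔ -3t·e^(3t); -5/(s - 3)^3 ↔ (-5/2)t^2·e^(3t).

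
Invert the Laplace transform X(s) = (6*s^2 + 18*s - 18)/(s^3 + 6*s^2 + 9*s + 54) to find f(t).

f(t) = -2*sin(3*t) + 4*cos(3*t) + 2*exp(-6*t)

Factor the denominator: s^3 + 6*s^2 + 9*s + 54 = (s + 6)*(s^2 + 9).
Partial fraction decomposition gives [2/(s + 6)] + [4*s/(s^2 + 9)] + [-6/(s^2 + 9)].
Invert each term: 2/(s + 6) ↔ 2e^(-6t); 4·s/(s^2 + 9) ↔ 4cos(3t); -2·3/(s^2 + 9) ↔ -2sin(3t).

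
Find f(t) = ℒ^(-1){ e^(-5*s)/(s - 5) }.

The factor e^(-5s) signals a time shift by c = 5 (second shifting theorem).
L{e^(5t)} = 1/(s - 5), so L^-1{1/(s - 5)} = e^(5*t).
Hence the inverse is u(t - 5) times that function evaluated at t - 5.

f(t) = Heaviside(t - 5)*(exp(5*t - 25))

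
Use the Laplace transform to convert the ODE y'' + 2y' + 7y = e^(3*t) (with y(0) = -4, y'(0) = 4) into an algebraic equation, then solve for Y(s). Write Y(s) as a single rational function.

Laplace-transform each side.
The derivative rules (L{y''} = s^2 Y - s·y(0) - y'(0) and L{y'} = sY - y(0), with y(0) = -4, y'(0) = 4) turn the left side into (s^2 + 2*s + 7)Y - (-4*s - 4).
The right side is L{e^(3*t)} = 1/(s - 3).
So (s^2 + 2*s + 7)Y = 1/(s - 3) + (-4*s - 4).
Solve for Y(s) and write it as one ratio of polynomials.

Y(s) = (-4*s^2 + 8*s + 13)/(s^3 - s^2 + s - 21)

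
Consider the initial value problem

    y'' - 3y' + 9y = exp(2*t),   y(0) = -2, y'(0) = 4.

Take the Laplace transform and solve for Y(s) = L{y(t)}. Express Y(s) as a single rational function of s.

Transform both sides with L{·}.
Using L{y''} = s^2 Y - s·y(0) - y'(0) and L{y'} = sY - y(0), with y(0) = -2, y'(0) = 4, the left side becomes (s^2 - 3*s + 9)Y - (-2*s + 10).
The right side is L{exp(2*t)} = 1/(s - 2).
So (s^2 - 3*s + 9)Y = 1/(s - 2) + (-2*s + 10).
Solve for Y(s) and write it as one ratio of polynomials.

Y(s) = (-2*s^2 + 14*s - 19)/(s^3 - 5*s^2 + 15*s - 18)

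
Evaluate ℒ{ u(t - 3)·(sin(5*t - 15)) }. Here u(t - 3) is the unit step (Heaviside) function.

5*exp(-3*s)/(s^2 + 25)

By the second shifting theorem, L{u(t - c)·g(t - c)} = e^(-cs)·G(s) with c = 3 and G(s) = L{g(t)}.
L{sin(5t)} = 5/(s^2 + 25).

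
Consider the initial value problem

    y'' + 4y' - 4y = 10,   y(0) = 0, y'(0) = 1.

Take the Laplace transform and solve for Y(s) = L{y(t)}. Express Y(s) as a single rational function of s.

Laplace-transform each side.
The derivative rules (L{y''} = s^2 Y - s·y(0) - y'(0) and L{y'} = sY - y(0), with y(0) = 0, y'(0) = 1) turn the left side into (s^2 + 4*s - 4)Y - (1).
The right side is L{10} = 10/s.
So (s^2 + 4*s - 4)Y = 10/s + (1).
Solve for Y(s) and write it as one ratio of polynomials.

Y(s) = (s + 10)/(s^3 + 4*s^2 - 4*s)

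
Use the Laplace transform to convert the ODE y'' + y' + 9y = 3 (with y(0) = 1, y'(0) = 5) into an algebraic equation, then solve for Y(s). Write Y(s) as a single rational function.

Take the Laplace transform of both sides.
The derivative rules (L{y''} = s^2 Y - s·y(0) - y'(0) and L{y'} = sY - y(0), with y(0) = 1, y'(0) = 5) turn the left side into (s^2 + s + 9)Y - (s + 6).
The right side is L{3} = 3/s.
So (s^2 + s + 9)Y = 3/s + (s + 6).
Isolate Y and clear denominators.

Y(s) = (s^2 + 6*s + 3)/(s^3 + s^2 + 9*s)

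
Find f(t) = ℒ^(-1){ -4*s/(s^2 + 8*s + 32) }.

f(t) = 4*exp(-4*t)*sin(4*t) - 4*exp(-4*t)*cos(4*t)

Complete the square in the denominator: s^2 + 8*s + 32 = (s + 4)^2 + 4^2.
Split the numerator to match: -4*s = -4·(s + 4) + 4·4.
Invert each term: -4·(s + 4)/((s + 4)^2 + 16) ↔ -4e^(-4t)cos(4t); 4·4/((s + 4)^2 + 16) ↔ 4e^(-4t)sin(4t).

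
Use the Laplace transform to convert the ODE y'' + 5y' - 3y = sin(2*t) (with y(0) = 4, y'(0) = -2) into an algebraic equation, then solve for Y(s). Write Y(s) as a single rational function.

Take the Laplace transform of both sides.
Using L{y''} = s^2 Y - s·y(0) - y'(0) and L{y'} = sY - y(0), with y(0) = 4, y'(0) = -2, the left side becomes (s^2 + 5*s - 3)Y - (4*s + 18).
The right side is L{sin(2*t)} = 2/(s^2 + 4).
So (s^2 + 5*s - 3)Y = 2/(s^2 + 4) + (4*s + 18).
Isolate Y and clear denominators.

Y(s) = (4*s^3 + 18*s^2 + 16*s + 74)/(s^4 + 5*s^3 + s^2 + 20*s - 12)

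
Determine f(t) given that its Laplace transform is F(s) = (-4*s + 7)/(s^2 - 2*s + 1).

Factor the denominator: s^2 - 2*s + 1 = (s - 1)^2.
Partial fraction decomposition gives [-4/(s - 1)] + [3/(s - 1)^2].
Invert each term: -4/(s - 1) ↔ -4e^(t); 3/(s - 1)^2 ↔ 3t·e^(t).

f(t) = 3*t*exp(t) - 4*exp(t)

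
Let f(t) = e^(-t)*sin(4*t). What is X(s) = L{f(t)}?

L{sin(4t)} = 4/(s^2 + 16).
By the first shifting theorem, multiplying by e^(-t) replaces s with s + 1.

X(s) = 4/((s + 1)^2 + 16)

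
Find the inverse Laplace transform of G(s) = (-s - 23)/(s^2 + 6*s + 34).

-4*exp(-3*t)*sin(5*t) - exp(-3*t)*cos(5*t)

Complete the square in the denominator: s^2 + 6*s + 34 = (s + 3)^2 + 5^2.
Split the numerator to match: -s - 23 = -1·(s + 3) - 4·5.
Invert each term: -1·(s + 3)/((s + 3)^2 + 25) ↔ -e^(-3t)cos(5t); -4·5/((s + 3)^2 + 25) ↔ -4e^(-3t)sin(5t).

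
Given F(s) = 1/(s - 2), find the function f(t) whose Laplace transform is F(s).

f(t) = exp(2*t)

Since L{e^(2t)} = 1/(s - 2), the inverse is e^(2*t).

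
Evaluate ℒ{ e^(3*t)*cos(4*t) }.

L{cos(4t)} = s/(s^2 + 16).
By the first shifting theorem, multiplying by e^(3t) replaces s with s - 3.

(s - 3)/((s - 3)^2 + 16)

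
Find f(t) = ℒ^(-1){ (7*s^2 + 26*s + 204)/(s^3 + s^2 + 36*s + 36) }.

f(t) = 4*sin(6*t) + 2*cos(6*t) + 5*exp(-t)

Factor the denominator: s^3 + s^2 + 36*s + 36 = (s + 1)*(s^2 + 36).
Partial fraction decomposition gives [5/(s + 1)] + [2*s/(s^2 + 36)] + [24/(s^2 + 36)].
Invert each term: 5/(s + 1) ↔ 5e^(-t); 2·s/(s^2 + 36) ↔ 2cos(6t); 4·6/(s^2 + 36) ↔ 4sin(6t).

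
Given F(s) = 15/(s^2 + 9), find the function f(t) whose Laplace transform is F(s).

Since L{sin(3t)} = 3/(s^2 + 9), the inverse is sin(3*t), scaled by 5.

f(t) = 5*sin(3*t)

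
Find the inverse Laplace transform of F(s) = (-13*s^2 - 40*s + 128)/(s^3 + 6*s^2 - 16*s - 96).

Factor the denominator: s^3 + 6*s^2 - 16*s - 96 = (s - 4)*(s + 4)*(s + 6).
Partial fraction decomposition gives [-5/(s + 4)] + [-3/(s - 4)] + [-5/(s + 6)].
Invert each term: -5/(s + 4) ↔ -5e^(-4t); -3/(s - 4) ↔ -3e^(4t); -5/(s + 6) ↔ -5e^(-6t).

-3*exp(4*t) - 5*exp(-4*t) - 5*exp(-6*t)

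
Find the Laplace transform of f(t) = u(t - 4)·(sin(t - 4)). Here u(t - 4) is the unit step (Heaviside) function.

exp(-4*s)/(s^2 + 1)

By the second shifting theorem, L{u(t - c)·g(t - c)} = e^(-cs)·G(s) with c = 4 and G(s) = L{g(t)}.
L{sin(t)} = 1/(s^2 + 1).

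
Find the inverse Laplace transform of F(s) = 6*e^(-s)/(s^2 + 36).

Heaviside(t - 1)*(sin(6*t - 6))

The factor e^(-s) signals a time shift by c = 1 (second shifting theorem).
L{sin(6t)} = 6/(s^2 + 36), so L^-1{6/(s^2 + 36)} = sin(6*t).
Hence the inverse is u(t - 1) times that function evaluated at t - 1.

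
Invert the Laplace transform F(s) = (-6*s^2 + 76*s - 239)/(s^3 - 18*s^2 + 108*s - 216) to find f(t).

Factor the denominator: s^3 - 18*s^2 + 108*s - 216 = (s - 6)^3.
Partial fraction decomposition gives [-6/(s - 6)] + [4/(s - 6)^2] + [(s - 6)^(-3)].
Invert each term: -6/(s - 6) ↔ -6e^(6t); 4/(s - 6)^2 ↔ 4t·e^(6t); 1/(s - 6)^3 ↔ (1/2)t^2·e^(6t).

f(t) = t^2*exp(6*t)/2 + 4*t*exp(6*t) - 6*exp(6*t)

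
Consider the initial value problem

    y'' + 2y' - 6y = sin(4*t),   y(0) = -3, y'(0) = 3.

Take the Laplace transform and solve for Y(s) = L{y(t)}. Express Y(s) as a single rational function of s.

Y(s) = (-3*s^3 - 3*s^2 - 48*s - 44)/(s^4 + 2*s^3 + 10*s^2 + 32*s - 96)

Laplace-transform each side.
With L{y''} = s^2 Y - s·y(0) - y'(0) and L{y'} = sY - y(0), with y(0) = -3, y'(0) = 3: the LHS transforms to (s^2 + 2*s - 6)Y - (-3*s - 3).
The right side is L{sin(4*t)} = 4/(s^2 + 16).
So (s^2 + 2*s - 6)Y = 4/(s^2 + 16) + (-3*s - 3).
Solve for Y(s) and write it as one ratio of polynomials.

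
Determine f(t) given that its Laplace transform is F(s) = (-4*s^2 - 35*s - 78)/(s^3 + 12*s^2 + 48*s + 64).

f(t) = -t^2*exp(-4*t) - 3*t*exp(-4*t) - 4*exp(-4*t)

Factor the denominator: s^3 + 12*s^2 + 48*s + 64 = (s + 4)^3.
Partial fraction decomposition gives [-4/(s + 4)] + [-3/(s + 4)^2] + [-2/(s + 4)^3].
Invert each term: -4/(s + 4) ↔ -4e^(-4t); -3/(s + 4)^2 ↔ -3t·e^(-4t); -2/(s + 4)^3 ↔ (-1)t^2·e^(-4t).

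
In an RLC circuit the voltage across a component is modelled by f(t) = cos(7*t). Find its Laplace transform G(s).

G(s) = s/(s^2 + 49)

L{cos(7t)} = s/(s^2 + 49).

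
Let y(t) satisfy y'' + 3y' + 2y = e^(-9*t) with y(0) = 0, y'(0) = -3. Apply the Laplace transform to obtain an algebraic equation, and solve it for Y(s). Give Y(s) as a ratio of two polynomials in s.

Y(s) = (-3*s - 26)/(s^3 + 12*s^2 + 29*s + 18)

Transform both sides with L{·}.
Using L{y''} = s^2 Y - s·y(0) - y'(0) and L{y'} = sY - y(0), with y(0) = 0, y'(0) = -3, the left side becomes (s^2 + 3*s + 2)Y - (-3).
The right side is L{e^(-9*t)} = 1/(s + 9).
So (s^2 + 3*s + 2)Y = 1/(s + 9) + (-3).
Solve for Y(s) and write it as one ratio of polynomials.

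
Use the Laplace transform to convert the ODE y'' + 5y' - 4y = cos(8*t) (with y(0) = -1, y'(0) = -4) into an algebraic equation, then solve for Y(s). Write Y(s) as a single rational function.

Y(s) = (-s^3 - 9*s^2 - 63*s - 576)/(s^4 + 5*s^3 + 60*s^2 + 320*s - 256)

Take the Laplace transform of both sides.
Using L{y''} = s^2 Y - s·y(0) - y'(0) and L{y'} = sY - y(0), with y(0) = -1, y'(0) = -4, the left side becomes (s^2 + 5*s - 4)Y - (-s - 9).
The right side is L{cos(8*t)} = s/(s^2 + 64).
So (s^2 + 5*s - 4)Y = s/(s^2 + 64) + (-s - 9).
Solve for Y(s) and write it as one ratio of polynomials.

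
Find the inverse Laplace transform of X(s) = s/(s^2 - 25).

Since L{cosh(5t)} = s/(s^2 - 25), the inverse is cosh(5*t).

cosh(5*t)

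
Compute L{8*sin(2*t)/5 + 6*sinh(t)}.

16/(5*(s^2 + 4)) + 6/(s^2 - 1)

Apply the Laplace transform termwise.
(8/5)·[L{sin(2t)} = 2/(s^2 + 4)]; (6)·[L{sinh(t)} = 1/(s^2 - 1)].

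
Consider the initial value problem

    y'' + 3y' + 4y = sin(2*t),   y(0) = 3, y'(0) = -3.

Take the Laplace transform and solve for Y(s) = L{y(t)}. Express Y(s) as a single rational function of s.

Take the Laplace transform of both sides.
The derivative rules (L{y''} = s^2 Y - s·y(0) - y'(0) and L{y'} = sY - y(0), with y(0) = 3, y'(0) = -3) turn the left side into (s^2 + 3*s + 4)Y - (3*s + 6).
The right side is L{sin(2*t)} = 2/(s^2 + 4).
So (s^2 + 3*s + 4)Y = 2/(s^2 + 4) + (3*s + 6).
Solve for Y(s) and write it as one ratio of polynomials.

Y(s) = (3*s^3 + 6*s^2 + 12*s + 26)/(s^4 + 3*s^3 + 8*s^2 + 12*s + 16)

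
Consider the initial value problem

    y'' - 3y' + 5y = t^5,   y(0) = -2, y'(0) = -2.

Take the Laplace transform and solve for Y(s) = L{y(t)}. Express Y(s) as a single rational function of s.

Y(s) = (-2*s^7 + 4*s^6 + 120)/(s^8 - 3*s^7 + 5*s^6)

Apply the Laplace transform to the equation.
Using L{y''} = s^2 Y - s·y(0) - y'(0) and L{y'} = sY - y(0), with y(0) = -2, y'(0) = -2, the left side becomes (s^2 - 3*s + 5)Y - (-2*s + 4).
The right side is L{t^5} = 120/s^6.
So (s^2 - 3*s + 5)Y = 120/s^6 + (-2*s + 4).
Divide through and combine into a single rational function.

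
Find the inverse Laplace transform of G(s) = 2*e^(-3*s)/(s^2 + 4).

The factor e^(-3s) signals a time shift by c = 3 (second shifting theorem).
L{sin(2t)} = 2/(s^2 + 4), so L^-1{2/(s^2 + 4)} = sin(2*t).
Hence the inverse is u(t - 3) times that function evaluated at t - 3.

Heaviside(t - 3)*(sin(2*t - 6))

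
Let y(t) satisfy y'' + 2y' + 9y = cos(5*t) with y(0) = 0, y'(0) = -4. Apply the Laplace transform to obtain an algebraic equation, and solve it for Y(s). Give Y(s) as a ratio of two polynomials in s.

Y(s) = (-4*s^2 + s - 100)/(s^4 + 2*s^3 + 34*s^2 + 50*s + 225)

Take the Laplace transform of both sides.
The derivative rules (L{y''} = s^2 Y - s·y(0) - y'(0) and L{y'} = sY - y(0), with y(0) = 0, y'(0) = -4) turn the left side into (s^2 + 2*s + 9)Y - (-4).
The right side is L{cos(5*t)} = s/(s^2 + 25).
So (s^2 + 2*s + 9)Y = s/(s^2 + 25) + (-4).
Isolate Y and clear denominators.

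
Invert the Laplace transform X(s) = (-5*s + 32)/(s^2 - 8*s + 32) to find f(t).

Complete the square in the denominator: s^2 - 8*s + 32 = (s - 4)^2 + 4^2.
Split the numerator to match: -5*s + 32 = -5·(s - 4) + 3·4.
Invert each term: -5·(s - 4)/((s - 4)^2 + 16) ↔ -5e^(4t)cos(4t); 3·4/((s - 4)^2 + 16) ↔ 3e^(4t)sin(4t).

f(t) = 3*exp(4*t)*sin(4*t) - 5*exp(4*t)*cos(4*t)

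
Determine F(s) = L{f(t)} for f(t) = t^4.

F(s) = 24/s^5

L{t^4} = 4!/s^5 = 24/s^5.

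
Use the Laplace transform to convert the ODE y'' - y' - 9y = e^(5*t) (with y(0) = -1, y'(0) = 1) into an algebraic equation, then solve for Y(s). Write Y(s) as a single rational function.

Transform both sides with L{·}.
The derivative rules (L{y''} = s^2 Y - s·y(0) - y'(0) and L{y'} = sY - y(0), with y(0) = -1, y'(0) = 1) turn the left side into (s^2 - s - 9)Y - (-s + 2).
The right side is L{e^(5*t)} = 1/(s - 5).
So (s^2 - s - 9)Y = 1/(s - 5) + (-s + 2).
Divide through and combine into a single rational function.

Y(s) = (-s^2 + 7*s - 9)/(s^3 - 6*s^2 - 4*s + 45)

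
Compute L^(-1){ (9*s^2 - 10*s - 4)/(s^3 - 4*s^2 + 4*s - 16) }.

Factor the denominator: s^3 - 4*s^2 + 4*s - 16 = (s - 4)*(s^2 + 4).
Partial fraction decomposition gives [5/(s - 4)] + [4*s/(s^2 + 4)] + [6/(s^2 + 4)].
Invert each term: 5/(s - 4) ↔ 5e^(4t); 4·s/(s^2 + 4) ↔ 4cos(2t); 3·2/(s^2 + 4) ↔ 3sin(2t).

5*exp(4*t) + 3*sin(2*t) + 4*cos(2*t)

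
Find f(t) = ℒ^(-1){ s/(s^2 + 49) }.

Since L{cos(7t)} = s/(s^2 + 49), the inverse is cos(7*t).

f(t) = cos(7*t)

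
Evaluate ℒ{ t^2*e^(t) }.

2/(s - 1)^3

L{e^(t)} = 1/(s - 1).
Then apply L{t^2·g(t)} = (-1)^2 d^2/ds^2[G(s)] with G(s) = 1/(s - 1):
differentiating 2 times and applying the sign gives 2/(s - 1)^3.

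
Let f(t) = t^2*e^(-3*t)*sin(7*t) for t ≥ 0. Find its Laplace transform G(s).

L{sin(7t)} = 7/(s^2 + 49).
Multiplying by e^(-3t) shifts s → s + 3, so L{e^(-3*t)*sin(7*t)} = 7/((s + 3)^2 + 49).
Then apply L{t^2·g(t)} = (-1)^2 d^2/ds^2[H(s)] with H(s) = 7/((s + 3)^2 + 49):
differentiating 2 times and applying the sign gives 14*(3*s^2 + 18*s - 22)/(s^2 + 6*s + 58)^3.

G(s) = 14*(3*s^2 + 18*s - 22)/(s^2 + 6*s + 58)^3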